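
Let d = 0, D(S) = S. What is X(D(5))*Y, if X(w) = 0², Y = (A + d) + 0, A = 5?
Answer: 0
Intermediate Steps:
Y = 5 (Y = (5 + 0) + 0 = 5 + 0 = 5)
X(w) = 0
X(D(5))*Y = 0*5 = 0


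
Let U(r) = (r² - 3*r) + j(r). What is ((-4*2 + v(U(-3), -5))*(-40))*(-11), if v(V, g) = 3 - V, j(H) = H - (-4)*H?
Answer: -3520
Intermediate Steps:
j(H) = 5*H (j(H) = H + 4*H = 5*H)
U(r) = r² + 2*r (U(r) = (r² - 3*r) + 5*r = r² + 2*r)
((-4*2 + v(U(-3), -5))*(-40))*(-11) = ((-4*2 + (3 - (-3)*(2 - 3)))*(-40))*(-11) = ((-8 + (3 - (-3)*(-1)))*(-40))*(-11) = ((-8 + (3 - 1*3))*(-40))*(-11) = ((-8 + (3 - 3))*(-40))*(-11) = ((-8 + 0)*(-40))*(-11) = -8*(-40)*(-11) = 320*(-11) = -3520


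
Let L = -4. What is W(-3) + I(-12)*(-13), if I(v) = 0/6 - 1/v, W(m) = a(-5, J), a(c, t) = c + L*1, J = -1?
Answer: -121/12 ≈ -10.083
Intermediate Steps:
a(c, t) = -4 + c (a(c, t) = c - 4*1 = c - 4 = -4 + c)
W(m) = -9 (W(m) = -4 - 5 = -9)
I(v) = -1/v (I(v) = 0*(1/6) - 1/v = 0 - 1/v = -1/v)
W(-3) + I(-12)*(-13) = -9 - 1/(-12)*(-13) = -9 - 1*(-1/12)*(-13) = -9 + (1/12)*(-13) = -9 - 13/12 = -121/12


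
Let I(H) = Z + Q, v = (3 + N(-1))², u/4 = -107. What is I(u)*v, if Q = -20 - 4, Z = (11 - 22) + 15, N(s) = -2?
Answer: -20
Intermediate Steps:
u = -428 (u = 4*(-107) = -428)
Z = 4 (Z = -11 + 15 = 4)
Q = -24
v = 1 (v = (3 - 2)² = 1² = 1)
I(H) = -20 (I(H) = 4 - 24 = -20)
I(u)*v = -20*1 = -20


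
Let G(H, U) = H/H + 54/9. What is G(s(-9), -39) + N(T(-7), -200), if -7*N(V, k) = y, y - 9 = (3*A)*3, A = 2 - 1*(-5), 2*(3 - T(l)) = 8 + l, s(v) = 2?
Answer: -23/7 ≈ -3.2857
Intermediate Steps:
T(l) = -1 - l/2 (T(l) = 3 - (8 + l)/2 = 3 + (-4 - l/2) = -1 - l/2)
A = 7 (A = 2 + 5 = 7)
G(H, U) = 7 (G(H, U) = 1 + 54*(1/9) = 1 + 6 = 7)
y = 72 (y = 9 + (3*7)*3 = 9 + 21*3 = 9 + 63 = 72)
N(V, k) = -72/7 (N(V, k) = -1/7*72 = -72/7)
G(s(-9), -39) + N(T(-7), -200) = 7 - 72/7 = -23/7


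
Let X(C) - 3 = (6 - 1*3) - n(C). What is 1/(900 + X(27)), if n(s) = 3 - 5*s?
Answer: 1/1038 ≈ 0.00096339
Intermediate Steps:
X(C) = 3 + 5*C (X(C) = 3 + ((6 - 1*3) - (3 - 5*C)) = 3 + ((6 - 3) + (-3 + 5*C)) = 3 + (3 + (-3 + 5*C)) = 3 + 5*C)
1/(900 + X(27)) = 1/(900 + (3 + 5*27)) = 1/(900 + (3 + 135)) = 1/(900 + 138) = 1/1038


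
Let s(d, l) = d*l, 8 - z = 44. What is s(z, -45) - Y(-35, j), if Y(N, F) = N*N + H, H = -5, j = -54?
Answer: 400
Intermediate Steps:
z = -36 (z = 8 - 1*44 = 8 - 44 = -36)
Y(N, F) = -5 + N² (Y(N, F) = N*N - 5 = N² - 5 = -5 + N²)
s(z, -45) - Y(-35, j) = -36*(-45) - (-5 + (-35)²) = 1620 - (-5 + 1225) = 1620 - 1*1220 = 1620 - 1220 = 400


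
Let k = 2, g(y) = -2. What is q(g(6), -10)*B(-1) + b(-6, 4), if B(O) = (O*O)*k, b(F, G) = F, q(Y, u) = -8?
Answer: -22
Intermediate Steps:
B(O) = 2*O**2 (B(O) = (O*O)*2 = O**2*2 = 2*O**2)
q(g(6), -10)*B(-1) + b(-6, 4) = -16*(-1)**2 - 6 = -16 - 6 = -22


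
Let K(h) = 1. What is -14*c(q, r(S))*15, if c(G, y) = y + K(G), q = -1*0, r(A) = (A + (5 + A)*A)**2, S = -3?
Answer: -17220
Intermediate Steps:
r(A) = (A + A*(5 + A))**2
q = 0
c(G, y) = 1 + y (c(G, y) = y + 1 = 1 + y)
-14*c(q, r(S))*15 = -14*(1 + (-3)**2*(6 - 3)**2)*15 = -14*(1 + 9*3**2)*15 = -14*(1 + 9*9)*15 = -14*(1 + 81)*15 = -14*82*15 = -1148*15 = -17220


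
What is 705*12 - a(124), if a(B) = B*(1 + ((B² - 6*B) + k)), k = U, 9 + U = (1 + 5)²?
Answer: -1809380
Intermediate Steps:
U = 27 (U = -9 + (1 + 5)² = -9 + 6² = -9 + 36 = 27)
k = 27
a(B) = B*(28 + B² - 6*B) (a(B) = B*(1 + ((B² - 6*B) + 27)) = B*(1 + (27 + B² - 6*B)) = B*(28 + B² - 6*B))
705*12 - a(124) = 705*12 - 124*(28 + 124² - 6*124) = 8460 - 124*(28 + 15376 - 744) = 8460 - 124*14660 = 8460 - 1*1817840 = 8460 - 1817840 = -1809380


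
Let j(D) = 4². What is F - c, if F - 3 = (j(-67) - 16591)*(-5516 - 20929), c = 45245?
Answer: 438280633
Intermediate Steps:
j(D) = 16
F = 438325878 (F = 3 + (16 - 16591)*(-5516 - 20929) = 3 - 16575*(-26445) = 3 + 438325875 = 438325878)
F - c = 438325878 - 1*45245 = 438325878 - 45245 = 438280633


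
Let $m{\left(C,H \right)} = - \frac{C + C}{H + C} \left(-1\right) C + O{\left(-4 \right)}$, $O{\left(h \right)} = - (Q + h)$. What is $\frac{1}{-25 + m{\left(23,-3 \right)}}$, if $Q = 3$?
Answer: $\frac{10}{289} \approx 0.034602$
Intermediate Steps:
$O{\left(h \right)} = -3 - h$ ($O{\left(h \right)} = - (3 + h) = -3 - h$)
$m{\left(C,H \right)} = 1 + \frac{2 C^{2}}{C + H}$ ($m{\left(C,H \right)} = - \frac{C + C}{H + C} \left(-1\right) C - -1 = - \frac{2 C}{C + H} \left(-1\right) C + \left(-3 + 4\right) = - \frac{2 C}{C + H} \left(-1\right) C + 1 = \frac{2 C}{C + H} C + 1 = \frac{2 C^{2}}{C + H} + 1 = 1 + \frac{2 C^{2}}{C + H}$)
$\frac{1}{-25 + m{\left(23,-3 \right)}} = \frac{1}{-25 + \frac{23 - 3 + 2 \cdot 23^{2}}{23 - 3}} = \frac{1}{-25 + \frac{23 - 3 + 2 \cdot 529}{20}} = \frac{1}{-25 + \frac{23 - 3 + 1058}{20}} = \frac{1}{-25 + \frac{1}{20} \cdot 1078} = \frac{1}{-25 + \frac{539}{10}} = \frac{1}{\frac{289}{10}} = \frac{10}{289}$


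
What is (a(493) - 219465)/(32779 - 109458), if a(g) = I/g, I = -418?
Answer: 108196663/37802747 ≈ 2.8621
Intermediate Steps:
a(g) = -418/g
(a(493) - 219465)/(32779 - 109458) = (-418/493 - 219465)/(32779 - 109458) = (-418*1/493 - 219465)/(-76679) = (-418/493 - 219465)*(-1/76679) = -108196663/493*(-1/76679) = 108196663/37802747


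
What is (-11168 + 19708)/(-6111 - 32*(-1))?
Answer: -8540/6079 ≈ -1.4048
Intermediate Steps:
(-11168 + 19708)/(-6111 - 32*(-1)) = 8540/(-6111 + 32) = 8540/(-6079) = 8540*(-1/6079) = -8540/6079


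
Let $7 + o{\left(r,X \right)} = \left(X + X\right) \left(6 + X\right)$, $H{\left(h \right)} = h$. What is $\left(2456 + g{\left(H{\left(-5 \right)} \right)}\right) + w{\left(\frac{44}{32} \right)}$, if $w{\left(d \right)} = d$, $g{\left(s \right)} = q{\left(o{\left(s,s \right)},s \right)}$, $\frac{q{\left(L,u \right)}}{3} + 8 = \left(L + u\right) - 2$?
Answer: $\frac{18891}{8} \approx 2361.4$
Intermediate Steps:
$o{\left(r,X \right)} = -7 + 2 X \left(6 + X\right)$ ($o{\left(r,X \right)} = -7 + \left(X + X\right) \left(6 + X\right) = -7 + 2 X \left(6 + X\right)$)
$q{\left(L,u \right)} = -30 + 3 L + 3 u$ ($q{\left(L,u \right)} = -24 + 3 \left(\left(L + u\right) - 2\right) = -24 + 3 \left(-2 + L + u\right) = -24 + \left(-6 + 3 L + 3 u\right) = -30 + 3 L + 3 u$)
$g{\left(s \right)} = -51 + 6 s^{2} + 39 s$ ($g{\left(s \right)} = -30 + 3 \left(-7 + 2 s^{2} + 12 s\right) + 3 s = -30 + \left(-21 + 6 s^{2} + 36 s\right) + 3 s = -51 + 6 s^{2} + 39 s$)
$\left(2456 + g{\left(H{\left(-5 \right)} \right)}\right) + w{\left(\frac{44}{32} \right)} = \left(2456 + \left(-51 + 6 \left(-5\right)^{2} + 39 \left(-5\right)\right)\right) + \frac{44}{32} = \left(2456 - 96\right) + 44 \cdot \frac{1}{32} = \left(2456 - 96\right) + \frac{11}{8} = 2360 + \frac{11}{8} = \frac{18891}{8}$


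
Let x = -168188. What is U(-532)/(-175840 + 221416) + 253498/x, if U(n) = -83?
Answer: -152202427/100859688 ≈ -1.5091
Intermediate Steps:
U(-532)/(-175840 + 221416) + 253498/x = -83/(-175840 + 221416) + 253498/(-168188) = -83/45576 + 253498*(-1/168188) = -83*1/45576 - 6671/4426 = -83/45576 - 6671/4426 = -152202427/100859688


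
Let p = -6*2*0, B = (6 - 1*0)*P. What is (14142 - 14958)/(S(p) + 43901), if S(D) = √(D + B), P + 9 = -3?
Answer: -35823216/1927297873 + 4896*I*√2/1927297873 ≈ -0.018587 + 3.5926e-6*I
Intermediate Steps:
P = -12 (P = -9 - 3 = -12)
B = -72 (B = (6 - 1*0)*(-12) = (6 + 0)*(-12) = 6*(-12) = -72)
p = 0 (p = -12*0 = 0)
S(D) = √(-72 + D) (S(D) = √(D - 72) = √(-72 + D))
(14142 - 14958)/(S(p) + 43901) = (14142 - 14958)/(√(-72 + 0) + 43901) = -816/(√(-72) + 43901) = -816/(6*I*√2 + 43901) = -816/(43901 + 6*I*√2)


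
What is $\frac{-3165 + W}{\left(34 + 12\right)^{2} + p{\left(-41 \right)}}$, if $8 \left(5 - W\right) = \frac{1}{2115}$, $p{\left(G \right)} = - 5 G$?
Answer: $- \frac{53467201}{39271320} \approx -1.3615$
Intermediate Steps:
$W = \frac{84599}{16920}$ ($W = 5 - \frac{1}{8 \cdot 2115} = 5 - \frac{1}{16920} = \frac{84599}{16920} \approx 4.9999$)
$\frac{-3165 + W}{\left(34 + 12\right)^{2} + p{\left(-41 \right)}} = \frac{-3165 + \frac{84599}{16920}}{\left(34 + 12\right)^{2} - -205} = - \frac{53467201}{16920 \left(46^{2} + 205\right)} = - \frac{53467201}{16920 \left(2116 + 205\right)} = - \frac{53467201}{16920 \cdot 2321} = \left(- \frac{53467201}{16920}\right) \frac{1}{2321} = - \frac{53467201}{39271320}$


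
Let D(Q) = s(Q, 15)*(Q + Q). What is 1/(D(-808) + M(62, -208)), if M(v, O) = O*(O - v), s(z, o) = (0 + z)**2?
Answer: -1/1054972064 ≈ -9.4789e-10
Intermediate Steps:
s(z, o) = z**2
D(Q) = 2*Q**3 (D(Q) = Q**2*(Q + Q) = Q**2*(2*Q) = 2*Q**3)
1/(D(-808) + M(62, -208)) = 1/(2*(-808)**3 - 208*(-208 - 1*62)) = 1/(2*(-527514112) - 208*(-208 - 62)) = 1/(-1055028224 - 208*(-270)) = 1/(-1055028224 + 56160) = 1/(-1054972064) = -1/1054972064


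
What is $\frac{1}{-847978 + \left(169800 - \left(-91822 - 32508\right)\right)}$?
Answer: $- \frac{1}{553848} \approx -1.8055 \cdot 10^{-6}$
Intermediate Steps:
$\frac{1}{-847978 + \left(169800 - \left(-91822 - 32508\right)\right)} = \frac{1}{-847978 + \left(169800 - -124330\right)} = \frac{1}{-847978 + \left(169800 + 124330\right)} = \frac{1}{-847978 + 294130} = \frac{1}{-553848} = - \frac{1}{553848}$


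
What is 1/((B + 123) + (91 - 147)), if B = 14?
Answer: 1/81 ≈ 0.012346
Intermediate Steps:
1/((B + 123) + (91 - 147)) = 1/((14 + 123) + (91 - 147)) = 1/(137 - 56) = 1/81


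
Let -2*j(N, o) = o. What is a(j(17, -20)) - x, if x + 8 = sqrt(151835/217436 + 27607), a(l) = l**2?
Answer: 108 - sqrt(326312048085833)/108718 ≈ -58.156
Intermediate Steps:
j(N, o) = -o/2
x = -8 + sqrt(326312048085833)/108718 (x = -8 + sqrt(151835/217436 + 27607) = -8 + sqrt(6002907487/217436) = -8 + sqrt(326312048085833)/108718 ≈ 158.16)
a(j(17, -20)) - x = (-1/2*(-20))**2 - (-8 + sqrt(326312048085833)/108718) = 10**2 + (8 - sqrt(326312048085833)/108718) = 100 + (8 - sqrt(326312048085833)/108718) = 108 - sqrt(326312048085833)/108718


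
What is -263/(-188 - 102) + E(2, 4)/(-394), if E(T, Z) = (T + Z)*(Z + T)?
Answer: 46591/57130 ≈ 0.81553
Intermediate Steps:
E(T, Z) = (T + Z)**2 (E(T, Z) = (T + Z)*(T + Z) = (T + Z)**2)
-263/(-188 - 102) + E(2, 4)/(-394) = -263/(-188 - 102) + (2 + 4)**2/(-394) = -263/(-290) + 6**2*(-1/394) = -263*(-1/290) + 36*(-1/394) = 263/290 - 18/197 = 46591/57130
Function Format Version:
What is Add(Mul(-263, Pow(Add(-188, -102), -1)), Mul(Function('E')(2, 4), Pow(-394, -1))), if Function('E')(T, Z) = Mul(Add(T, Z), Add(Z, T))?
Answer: Rational(46591, 57130) ≈ 0.81553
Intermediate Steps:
Function('E')(T, Z) = Pow(Add(T, Z), 2) (Function('E')(T, Z) = Mul(Add(T, Z), Add(T, Z)) = Pow(Add(T, Z), 2))
Add(Mul(-263, Pow(Add(-188, -102), -1)), Mul(Function('E')(2, 4), Pow(-394, -1))) = Add(Mul(-263, Pow(Add(-188, -102), -1)), Mul(Pow(Add(2, 4), 2), Pow(-394, -1))) = Add(Mul(-263, Pow(-290, -1)), Mul(Pow(6, 2), Rational(-1, 394))) = Add(Mul(-263, Rational(-1, 290)), Mul(36, Rational(-1, 394))) = Add(Rational(263, 290), Rational(-18, 197)) = Rational(46591, 57130)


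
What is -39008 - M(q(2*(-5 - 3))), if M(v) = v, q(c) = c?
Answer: -38992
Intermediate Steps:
-39008 - M(q(2*(-5 - 3))) = -39008 - 2*(-5 - 3) = -39008 - 2*(-8) = -39008 - 1*(-16) = -39008 + 16 = -38992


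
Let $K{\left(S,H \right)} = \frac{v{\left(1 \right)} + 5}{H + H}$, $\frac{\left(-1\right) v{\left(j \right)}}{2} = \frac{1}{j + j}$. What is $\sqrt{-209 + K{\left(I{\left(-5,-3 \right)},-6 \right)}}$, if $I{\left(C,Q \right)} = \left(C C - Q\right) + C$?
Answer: $\frac{2 i \sqrt{471}}{3} \approx 14.468 i$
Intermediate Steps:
$I{\left(C,Q \right)} = C + C^{2} - Q$ ($I{\left(C,Q \right)} = \left(C^{2} - Q\right) + C = C + C^{2} - Q$)
$v{\left(j \right)} = - \frac{1}{j}$ ($v{\left(j \right)} = - \frac{2}{j + j} = - \frac{2}{2 j} = - 2 \frac{1}{2 j} = - \frac{1}{j}$)
$K{\left(S,H \right)} = \frac{2}{H}$ ($K{\left(S,H \right)} = \frac{- 1^{-1} + 5}{H + H} = \frac{\left(-1\right) 1 + 5}{2 H} = \left(-1 + 5\right) \frac{1}{2 H} = 4 \frac{1}{2 H} = \frac{2}{H}$)
$\sqrt{-209 + K{\left(I{\left(-5,-3 \right)},-6 \right)}} = \sqrt{-209 + \frac{2}{-6}} = \sqrt{-209 + 2 \left(- \frac{1}{6}\right)} = \sqrt{-209 - \frac{1}{3}} = \sqrt{- \frac{628}{3}} = \frac{2 i \sqrt{471}}{3}$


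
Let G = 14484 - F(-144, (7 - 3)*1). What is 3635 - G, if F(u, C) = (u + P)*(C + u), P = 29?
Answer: 5251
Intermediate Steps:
F(u, C) = (29 + u)*(C + u) (F(u, C) = (u + 29)*(C + u) = (29 + u)*(C + u))
G = -1616 (G = 14484 - ((-144)² + 29*((7 - 3)*1) + 29*(-144) + ((7 - 3)*1)*(-144)) = 14484 - (20736 + 29*(4*1) - 4176 + (4*1)*(-144)) = 14484 - (20736 + 29*4 - 4176 + 4*(-144)) = 14484 - (20736 + 116 - 4176 - 576) = 14484 - 1*16100 = 14484 - 16100 = -1616)
3635 - G = 3635 - 1*(-1616) = 3635 + 1616 = 5251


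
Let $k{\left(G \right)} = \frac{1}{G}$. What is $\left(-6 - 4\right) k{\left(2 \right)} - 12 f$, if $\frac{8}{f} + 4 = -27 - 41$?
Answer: $- \frac{11}{3} \approx -3.6667$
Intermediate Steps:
$f = - \frac{1}{9}$ ($f = \frac{8}{-4 - 68} = \frac{8}{-72} = 8 \left(- \frac{1}{72}\right) = - \frac{1}{9} \approx -0.11111$)
$\left(-6 - 4\right) k{\left(2 \right)} - 12 f = \frac{-6 - 4}{2} - - \frac{4}{3} = \left(-10\right) \frac{1}{2} + \frac{4}{3} = -5 + \frac{4}{3} = - \frac{11}{3}$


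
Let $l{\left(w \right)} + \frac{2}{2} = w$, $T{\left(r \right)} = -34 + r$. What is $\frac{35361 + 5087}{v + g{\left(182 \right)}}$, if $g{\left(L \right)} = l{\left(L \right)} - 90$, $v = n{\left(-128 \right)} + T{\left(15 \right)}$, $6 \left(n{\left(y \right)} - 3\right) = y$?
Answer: $\frac{121344}{161} \approx 753.69$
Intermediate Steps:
$n{\left(y \right)} = 3 + \frac{y}{6}$
$l{\left(w \right)} = -1 + w$
$v = - \frac{112}{3}$ ($v = \left(3 + \frac{1}{6} \left(-128\right)\right) + \left(-34 + 15\right) = \left(3 - \frac{64}{3}\right) - 19 = - \frac{55}{3} - 19 = - \frac{112}{3} \approx -37.333$)
$g{\left(L \right)} = -91 + L$ ($g{\left(L \right)} = \left(-1 + L\right) - 90 = -91 + L$)
$\frac{35361 + 5087}{v + g{\left(182 \right)}} = \frac{35361 + 5087}{- \frac{112}{3} + \left(-91 + 182\right)} = \frac{40448}{- \frac{112}{3} + 91} = \frac{40448}{\frac{161}{3}} = 40448 \cdot \frac{3}{161} = \frac{121344}{161}$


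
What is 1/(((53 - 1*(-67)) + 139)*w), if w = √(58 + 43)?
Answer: √101/26159 ≈ 0.00038418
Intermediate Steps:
w = √101 ≈ 10.050
1/(((53 - 1*(-67)) + 139)*w) = 1/(((53 - 1*(-67)) + 139)*√101) = 1/(((53 + 67) + 139)*√101) = 1/((120 + 139)*√101) = 1/(259*√101) = √101/26159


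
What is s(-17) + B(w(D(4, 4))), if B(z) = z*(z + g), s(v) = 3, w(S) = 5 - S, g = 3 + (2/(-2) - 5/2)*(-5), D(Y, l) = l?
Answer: 49/2 ≈ 24.500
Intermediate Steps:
g = 41/2 (g = 3 + (2*(-1/2) - 5*1/2)*(-5) = 3 + (-1 - 5/2)*(-5) = 3 - 7/2*(-5) = 3 + 35/2 = 41/2 ≈ 20.500)
B(z) = z*(41/2 + z) (B(z) = z*(z + 41/2) = z*(41/2 + z))
s(-17) + B(w(D(4, 4))) = 3 + (5 - 1*4)*(41 + 2*(5 - 1*4))/2 = 3 + (5 - 4)*(41 + 2*(5 - 4))/2 = 3 + (1/2)*1*(41 + 2*1) = 3 + (1/2)*1*(41 + 2) = 3 + (1/2)*1*43 = 3 + 43/2 = 49/2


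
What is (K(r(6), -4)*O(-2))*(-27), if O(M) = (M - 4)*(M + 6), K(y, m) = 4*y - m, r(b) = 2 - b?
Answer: -7776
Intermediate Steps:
K(y, m) = -m + 4*y
O(M) = (-4 + M)*(6 + M)
(K(r(6), -4)*O(-2))*(-27) = ((-1*(-4) + 4*(2 - 1*6))*(-24 + (-2)**2 + 2*(-2)))*(-27) = ((4 + 4*(2 - 6))*(-24 + 4 - 4))*(-27) = ((4 + 4*(-4))*(-24))*(-27) = ((4 - 16)*(-24))*(-27) = -12*(-24)*(-27) = 288*(-27) = -7776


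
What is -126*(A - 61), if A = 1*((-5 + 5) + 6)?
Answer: 6930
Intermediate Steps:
A = 6 (A = 1*(0 + 6) = 1*6 = 6)
-126*(A - 61) = -126*(6 - 61) = -126*(-55) = 6930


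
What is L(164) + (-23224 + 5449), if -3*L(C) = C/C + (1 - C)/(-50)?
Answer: -888821/50 ≈ -17776.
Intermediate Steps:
L(C) = -49/150 - C/150 (L(C) = -(C/C + (1 - C)/(-50))/3 = -(1 + (1 - C)*(-1/50))/3 = -(1 + (-1/50 + C/50))/3 = -(49/50 + C/50)/3 = -49/150 - C/150)
L(164) + (-23224 + 5449) = (-49/150 - 1/150*164) + (-23224 + 5449) = (-49/150 - 82/75) - 17775 = -71/50 - 17775 = -888821/50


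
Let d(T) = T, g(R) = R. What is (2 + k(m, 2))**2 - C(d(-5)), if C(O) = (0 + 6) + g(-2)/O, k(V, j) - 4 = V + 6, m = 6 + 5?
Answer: 2613/5 ≈ 522.60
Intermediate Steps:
m = 11
k(V, j) = 10 + V (k(V, j) = 4 + (V + 6) = 4 + (6 + V) = 10 + V)
C(O) = 6 - 2/O (C(O) = (0 + 6) - 2/O = 6 - 2/O)
(2 + k(m, 2))**2 - C(d(-5)) = (2 + (10 + 11))**2 - (6 - 2/(-5)) = (2 + 21)**2 - (6 - 2*(-1/5)) = 23**2 - (6 + 2/5) = 529 - 1*32/5 = 529 - 32/5 = 2613/5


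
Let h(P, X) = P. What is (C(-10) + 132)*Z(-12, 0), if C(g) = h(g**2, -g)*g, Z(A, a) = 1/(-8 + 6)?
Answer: 434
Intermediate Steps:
Z(A, a) = -1/2 (Z(A, a) = 1/(-2) = -1/2)
C(g) = g**3 (C(g) = g**2*g = g**3)
(C(-10) + 132)*Z(-12, 0) = ((-10)**3 + 132)*(-1/2) = (-1000 + 132)*(-1/2) = -868*(-1/2) = 434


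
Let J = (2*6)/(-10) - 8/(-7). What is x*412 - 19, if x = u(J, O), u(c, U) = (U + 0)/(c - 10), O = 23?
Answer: -84587/88 ≈ -961.22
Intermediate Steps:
J = -2/35 (J = 12*(-⅒) - 8*(-⅐) = -6/5 + 8/7 = -2/35 ≈ -0.057143)
u(c, U) = U/(-10 + c)
x = -805/352 (x = 23/(-10 - 2/35) = 23/(-352/35) = 23*(-35/352) = -805/352 ≈ -2.2869)
x*412 - 19 = -805/352*412 - 19 = -82915/88 - 19 = -84587/88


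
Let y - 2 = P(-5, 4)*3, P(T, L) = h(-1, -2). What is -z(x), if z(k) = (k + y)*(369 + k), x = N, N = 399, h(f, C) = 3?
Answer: -314880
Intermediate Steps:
P(T, L) = 3
y = 11 (y = 2 + 3*3 = 2 + 9 = 11)
x = 399
z(k) = (11 + k)*(369 + k) (z(k) = (k + 11)*(369 + k) = (11 + k)*(369 + k))
-z(x) = -(4059 + 399**2 + 380*399) = -(4059 + 159201 + 151620) = -1*314880 = -314880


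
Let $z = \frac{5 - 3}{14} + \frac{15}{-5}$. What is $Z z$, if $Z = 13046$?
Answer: $- \frac{260920}{7} \approx -37274.0$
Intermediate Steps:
$z = - \frac{20}{7}$ ($z = \left(5 - 3\right) \frac{1}{14} + 15 \left(- \frac{1}{5}\right) = 2 \cdot \frac{1}{14} - 3 = \frac{1}{7} - 3 = - \frac{20}{7} \approx -2.8571$)
$Z z = 13046 \left(- \frac{20}{7}\right) = - \frac{260920}{7}$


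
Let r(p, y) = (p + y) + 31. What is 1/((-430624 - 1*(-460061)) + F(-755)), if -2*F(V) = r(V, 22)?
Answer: 1/29788 ≈ 3.3571e-5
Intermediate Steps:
r(p, y) = 31 + p + y
F(V) = -53/2 - V/2 (F(V) = -(31 + V + 22)/2 = -(53 + V)/2 = -53/2 - V/2)
1/((-430624 - 1*(-460061)) + F(-755)) = 1/((-430624 - 1*(-460061)) + (-53/2 - ½*(-755))) = 1/((-430624 + 460061) + (-53/2 + 755/2)) = 1/(29437 + 351) = 1/29788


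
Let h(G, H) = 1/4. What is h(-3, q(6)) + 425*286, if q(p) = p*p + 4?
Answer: 486201/4 ≈ 1.2155e+5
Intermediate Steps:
q(p) = 4 + p² (q(p) = p² + 4 = 4 + p²)
h(G, H) = ¼
h(-3, q(6)) + 425*286 = ¼ + 425*286 = ¼ + 121550 = 486201/4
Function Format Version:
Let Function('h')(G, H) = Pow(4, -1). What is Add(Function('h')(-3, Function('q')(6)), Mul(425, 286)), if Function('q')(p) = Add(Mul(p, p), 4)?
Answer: Rational(486201, 4) ≈ 1.2155e+5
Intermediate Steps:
Function('q')(p) = Add(4, Pow(p, 2)) (Function('q')(p) = Add(Pow(p, 2), 4) = Add(4, Pow(p, 2)))
Function('h')(G, H) = Rational(1, 4)
Add(Function('h')(-3, Function('q')(6)), Mul(425, 286)) = Add(Rational(1, 4), Mul(425, 286)) = Add(Rational(1, 4), 121550) = Rational(486201, 4)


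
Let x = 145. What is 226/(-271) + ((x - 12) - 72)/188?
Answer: -25957/50948 ≈ -0.50948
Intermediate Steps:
226/(-271) + ((x - 12) - 72)/188 = 226/(-271) + ((145 - 12) - 72)/188 = 226*(-1/271) + (133 - 72)*(1/188) = -226/271 + 61*(1/188) = -226/271 + 61/188 = -25957/50948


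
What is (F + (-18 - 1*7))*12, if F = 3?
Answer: -264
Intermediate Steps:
(F + (-18 - 1*7))*12 = (3 + (-18 - 1*7))*12 = (3 + (-18 - 7))*12 = (3 - 25)*12 = -22*12 = -264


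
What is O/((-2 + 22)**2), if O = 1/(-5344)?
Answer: -1/2137600 ≈ -4.6781e-7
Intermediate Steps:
O = -1/5344 ≈ -0.00018713
O/((-2 + 22)**2) = -1/(5344*(-2 + 22)**2) = -1/(5344*(20**2)) = -1/5344/400 = -1/5344*1/400 = -1/2137600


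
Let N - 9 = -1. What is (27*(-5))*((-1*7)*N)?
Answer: 7560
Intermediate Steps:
N = 8 (N = 9 - 1 = 8)
(27*(-5))*((-1*7)*N) = (27*(-5))*(-1*7*8) = -(-945)*8 = -135*(-56) = 7560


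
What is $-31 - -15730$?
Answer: $15699$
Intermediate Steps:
$-31 - -15730 = -31 + 15730 = 15699$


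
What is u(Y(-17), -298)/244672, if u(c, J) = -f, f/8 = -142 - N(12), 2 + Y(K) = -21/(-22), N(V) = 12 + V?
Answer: 83/15292 ≈ 0.0054277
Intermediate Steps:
Y(K) = -23/22 (Y(K) = -2 - 21/(-22) = -2 - 21*(-1/22) = -2 + 21/22 = -23/22)
f = -1328 (f = 8*(-142 - (12 + 12)) = 8*(-142 - 1*24) = 8*(-142 - 24) = 8*(-166) = -1328)
u(c, J) = 1328 (u(c, J) = -1*(-1328) = 1328)
u(Y(-17), -298)/244672 = 1328/244672 = 1328*(1/244672) = 83/15292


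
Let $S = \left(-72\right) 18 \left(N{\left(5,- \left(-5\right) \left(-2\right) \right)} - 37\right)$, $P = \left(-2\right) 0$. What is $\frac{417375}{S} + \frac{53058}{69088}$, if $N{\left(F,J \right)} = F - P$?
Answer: $\frac{107763977}{9948672} \approx 10.832$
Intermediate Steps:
$P = 0$
$N{\left(F,J \right)} = F$ ($N{\left(F,J \right)} = F - 0 = F + 0 = F$)
$S = 41472$ ($S = \left(-72\right) 18 \left(5 - 37\right) = - 1296 \left(5 - 37\right) = \left(-1296\right) \left(-32\right) = 41472$)
$\frac{417375}{S} + \frac{53058}{69088} = \frac{417375}{41472} + \frac{53058}{69088} = 417375 \cdot \frac{1}{41472} + 53058 \cdot \frac{1}{69088} = \frac{46375}{4608} + \frac{26529}{34544} = \frac{107763977}{9948672}$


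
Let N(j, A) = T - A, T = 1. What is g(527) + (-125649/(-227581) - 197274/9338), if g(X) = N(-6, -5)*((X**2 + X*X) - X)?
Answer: 505416468111834/151796527 ≈ 3.3296e+6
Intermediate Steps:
N(j, A) = 1 - A
g(X) = -6*X + 12*X**2 (g(X) = (1 - 1*(-5))*((X**2 + X*X) - X) = (1 + 5)*((X**2 + X**2) - X) = 6*(2*X**2 - X) = 6*(-X + 2*X**2) = -6*X + 12*X**2)
g(527) + (-125649/(-227581) - 197274/9338) = 6*527*(-1 + 2*527) + (-125649/(-227581) - 197274/9338) = 6*527*(-1 + 1054) + (-125649*(-1/227581) - 197274*1/9338) = 6*527*1053 + (125649/227581 - 14091/667) = 3329586 - 3123035988/151796527 = 505416468111834/151796527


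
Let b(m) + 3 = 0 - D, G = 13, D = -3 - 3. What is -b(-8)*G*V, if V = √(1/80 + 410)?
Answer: -39*√164005/20 ≈ -789.70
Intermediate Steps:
D = -6
b(m) = 3 (b(m) = -3 + (0 - 1*(-6)) = -3 + (0 + 6) = -3 + 6 = 3)
V = √164005/20 (V = √(1/80 + 410) = √(32801/80) = √164005/20 ≈ 20.249)
-b(-8)*G*V = -3*13*√164005/20 = -39*√164005/20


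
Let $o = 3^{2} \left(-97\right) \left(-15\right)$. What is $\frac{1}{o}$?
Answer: $\frac{1}{13095} \approx 7.6365 \cdot 10^{-5}$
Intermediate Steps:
$o = 13095$ ($o = 9 \left(-97\right) \left(-15\right) = \left(-873\right) \left(-15\right) = 13095$)
$\frac{1}{o} = \frac{1}{13095}$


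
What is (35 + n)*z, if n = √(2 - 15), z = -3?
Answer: -105 - 3*I*√13 ≈ -105.0 - 10.817*I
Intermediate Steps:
n = I*√13 (n = √(-13) = I*√13 ≈ 3.6056*I)
(35 + n)*z = (35 + I*√13)*(-3) = -105 - 3*I*√13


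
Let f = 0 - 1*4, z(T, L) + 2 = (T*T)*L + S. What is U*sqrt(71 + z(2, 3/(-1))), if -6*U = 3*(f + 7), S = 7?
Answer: -12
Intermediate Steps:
z(T, L) = 5 + L*T**2 (z(T, L) = -2 + ((T*T)*L + 7) = -2 + (T**2*L + 7) = -2 + (L*T**2 + 7) = -2 + (7 + L*T**2) = 5 + L*T**2)
f = -4 (f = 0 - 4 = -4)
U = -3/2 (U = -(-4 + 7)/2 = -3/2 ≈ -1.5000)
U*sqrt(71 + z(2, 3/(-1))) = -3*sqrt(71 + (5 + (3/(-1))*2**2))/2 = -3*sqrt(71 + (5 + (3*(-1))*4))/2 = -3*sqrt(71 + (5 - 3*4))/2 = -3*sqrt(71 + (5 - 12))/2 = -3*sqrt(71 - 7)/2 = -3*sqrt(64)/2 = -3/2*8 = -12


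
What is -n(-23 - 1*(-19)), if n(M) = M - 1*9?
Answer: 13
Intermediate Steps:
n(M) = -9 + M (n(M) = M - 9 = -9 + M)
-n(-23 - 1*(-19)) = -(-9 + (-23 - 1*(-19))) = -(-9 + (-23 + 19)) = -(-9 - 4) = -1*(-13) = 13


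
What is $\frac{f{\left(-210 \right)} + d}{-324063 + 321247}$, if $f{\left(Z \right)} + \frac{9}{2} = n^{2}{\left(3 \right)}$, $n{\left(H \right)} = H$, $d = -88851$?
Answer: $\frac{177693}{5632} \approx 31.551$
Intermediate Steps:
$f{\left(Z \right)} = \frac{9}{2}$ ($f{\left(Z \right)} = - \frac{9}{2} + 3^{2} = - \frac{9}{2} + 9 = \frac{9}{2}$)
$\frac{f{\left(-210 \right)} + d}{-324063 + 321247} = \frac{\frac{9}{2} - 88851}{-324063 + 321247} = - \frac{177693}{2 \left(-2816\right)} = \left(- \frac{177693}{2}\right) \left(- \frac{1}{2816}\right) = \frac{177693}{5632}$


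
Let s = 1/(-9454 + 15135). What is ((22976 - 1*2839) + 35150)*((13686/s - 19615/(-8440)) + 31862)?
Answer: 7258965666567669/1688 ≈ 4.3003e+12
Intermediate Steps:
s = 1/5681 ≈ 0.00017603
((22976 - 1*2839) + 35150)*((13686/s - 19615/(-8440)) + 31862) = ((22976 - 1*2839) + 35150)*((13686/(1/5681) - 19615/(-8440)) + 31862) = ((22976 - 2839) + 35150)*((13686*5681 - 19615*(-1/8440)) + 31862) = (20137 + 35150)*((77750166 + 3923/1688) + 31862) = 55287*(131242284131/1688 + 31862) = 55287*(131296067187/1688) = 7258965666567669/1688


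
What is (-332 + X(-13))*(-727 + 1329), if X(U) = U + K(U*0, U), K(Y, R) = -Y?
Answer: -207690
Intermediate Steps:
X(U) = U (X(U) = U - U*0 = U - 1*0 = U + 0 = U)
(-332 + X(-13))*(-727 + 1329) = (-332 - 13)*(-727 + 1329) = -345*602 = -207690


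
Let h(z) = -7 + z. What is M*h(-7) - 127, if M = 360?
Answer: -5167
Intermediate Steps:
M*h(-7) - 127 = 360*(-7 - 7) - 127 = 360*(-14) - 127 = -5040 - 127 = -5167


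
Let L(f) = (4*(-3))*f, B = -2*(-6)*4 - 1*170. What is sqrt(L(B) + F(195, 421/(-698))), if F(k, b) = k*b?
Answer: sqrt(655964346)/698 ≈ 36.693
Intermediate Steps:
F(k, b) = b*k
B = -122 (B = 12*4 - 170 = 48 - 170 = -122)
L(f) = -12*f
sqrt(L(B) + F(195, 421/(-698))) = sqrt(-12*(-122) + (421/(-698))*195) = sqrt(1464 + (421*(-1/698))*195) = sqrt(1464 - 421/698*195) = sqrt(1464 - 82095/698) = sqrt(939777/698) = sqrt(655964346)/698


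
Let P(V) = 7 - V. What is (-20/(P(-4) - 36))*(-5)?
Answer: -4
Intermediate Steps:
(-20/(P(-4) - 36))*(-5) = (-20/((7 - 1*(-4)) - 36))*(-5) = (-20/((7 + 4) - 36))*(-5) = (-20/(11 - 36))*(-5) = (-20/(-25))*(-5) = -1/25*(-20)*(-5) = (⅘)*(-5) = -4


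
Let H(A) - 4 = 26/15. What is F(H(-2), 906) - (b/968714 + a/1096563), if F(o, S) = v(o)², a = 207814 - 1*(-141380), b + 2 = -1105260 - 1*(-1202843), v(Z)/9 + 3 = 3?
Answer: -148424276873/354085309994 ≈ -0.41918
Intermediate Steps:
H(A) = 86/15 (H(A) = 4 + 26/15 = 86/15)
v(Z) = 0 (v(Z) = -27 + 9*3 = -27 + 27 = 0)
b = 97581 (b = -2 + (-1105260 - 1*(-1202843)) = -2 + (-1105260 + 1202843) = -2 + 97583 = 97581)
a = 349194 (a = 207814 + 141380 = 349194)
F(o, S) = 0 (F(o, S) = 0² = 0)
F(H(-2), 906) - (b/968714 + a/1096563) = 0 - (97581/968714 + 349194/1096563) = 0 - (97581*(1/968714) + 349194*(1/1096563)) = 0 - (97581/968714 + 116398/365521) = 0 - 1*148424276873/354085309994 = 0 - 148424276873/354085309994 = -148424276873/354085309994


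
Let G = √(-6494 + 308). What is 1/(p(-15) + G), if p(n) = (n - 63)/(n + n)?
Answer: 65/154819 - 25*I*√6186/154819 ≈ 0.00041985 - 0.0127*I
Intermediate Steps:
G = I*√6186 (G = √(-6186) = I*√6186 ≈ 78.651*I)
p(n) = (-63 + n)/(2*n) (p(n) = (-63 + n)/((2*n)) = (-63 + n)*(1/(2*n)) = (-63 + n)/(2*n))
1/(p(-15) + G) = 1/((½)*(-63 - 15)/(-15) + I*√6186) = 1/((½)*(-1/15)*(-78) + I*√6186) = 1/(13/5 + I*√6186)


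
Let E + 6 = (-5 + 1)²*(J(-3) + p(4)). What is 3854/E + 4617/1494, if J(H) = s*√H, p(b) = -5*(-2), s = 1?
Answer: 27770987/1016086 - 15416*I*√3/6121 ≈ 27.331 - 4.3622*I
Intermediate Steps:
p(b) = 10
J(H) = √H (J(H) = 1*√H = √H)
E = 154 + 16*I*√3 (E = -6 + (-5 + 1)²*(√(-3) + 10) = -6 + (-4)²*(I*√3 + 10) = -6 + 16*(10 + I*√3) = -6 + (160 + 16*I*√3) = 154 + 16*I*√3 ≈ 154.0 + 27.713*I)
3854/E + 4617/1494 = 3854/(154 + 16*I*√3) + 4617/1494 = 3854/(154 + 16*I*√3) + 4617*(1/1494) = 3854/(154 + 16*I*√3) + 513/166 = 513/166 + 3854/(154 + 16*I*√3)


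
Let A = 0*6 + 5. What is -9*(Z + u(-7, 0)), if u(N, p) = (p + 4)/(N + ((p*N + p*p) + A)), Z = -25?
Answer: 243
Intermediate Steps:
A = 5 (A = 0 + 5 = 5)
u(N, p) = (4 + p)/(5 + N + p**2 + N*p) (u(N, p) = (p + 4)/(N + ((p*N + p*p) + 5)) = (4 + p)/(N + ((N*p + p**2) + 5)) = (4 + p)/(N + ((p**2 + N*p) + 5)) = (4 + p)/(N + (5 + p**2 + N*p)) = (4 + p)/(5 + N + p**2 + N*p))
-9*(Z + u(-7, 0)) = -9*(-25 + (4 + 0)/(5 - 7 + 0**2 - 7*0)) = -9*(-25 + 4/(5 - 7 + 0 + 0)) = -9*(-25 + 4/(-2)) = -9*(-25 - 1/2*4) = -9*(-25 - 2) = -9*(-27) = 243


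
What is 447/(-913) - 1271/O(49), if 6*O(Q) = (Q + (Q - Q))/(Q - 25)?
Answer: -167122815/44737 ≈ -3735.7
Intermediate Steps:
O(Q) = Q/(6*(-25 + Q)) (O(Q) = ((Q + (Q - Q))/(Q - 25))/6 = ((Q + 0)/(-25 + Q))/6 = (Q/(-25 + Q))/6 = Q/(6*(-25 + Q)))
447/(-913) - 1271/O(49) = 447/(-913) - 1271/((⅙)*49/(-25 + 49)) = 447*(-1/913) - 1271/((⅙)*49/24) = -447/913 - 1271/((⅙)*49*(1/24)) = -447/913 - 1271/49/144 = -447/913 - 1271*144/49 = -447/913 - 183024/49 = -167122815/44737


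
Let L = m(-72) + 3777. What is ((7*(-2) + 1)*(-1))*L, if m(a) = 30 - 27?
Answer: 49140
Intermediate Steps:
m(a) = 3
L = 3780 (L = 3 + 3777 = 3780)
((7*(-2) + 1)*(-1))*L = ((7*(-2) + 1)*(-1))*3780 = ((-14 + 1)*(-1))*3780 = -13*(-1)*3780 = 13*3780 = 49140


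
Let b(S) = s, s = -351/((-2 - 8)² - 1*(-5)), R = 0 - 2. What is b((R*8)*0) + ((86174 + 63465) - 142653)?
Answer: 244393/35 ≈ 6982.7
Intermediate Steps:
R = -2
s = -117/35 (s = -351/((-10)² + 5) = -351/(100 + 5) = -351/105 = -351*1/105 = -117/35 ≈ -3.3429)
b(S) = -117/35
b((R*8)*0) + ((86174 + 63465) - 142653) = -117/35 + ((86174 + 63465) - 142653) = -117/35 + (149639 - 142653) = -117/35 + 6986 = 244393/35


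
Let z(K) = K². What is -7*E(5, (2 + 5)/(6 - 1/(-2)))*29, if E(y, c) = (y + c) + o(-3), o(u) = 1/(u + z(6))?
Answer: -531860/429 ≈ -1239.8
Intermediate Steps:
o(u) = 1/(36 + u) (o(u) = 1/(u + 6²) = 1/(u + 36) = 1/(36 + u))
E(y, c) = 1/33 + c + y (E(y, c) = (y + c) + 1/(36 - 3) = (c + y) + 1/33 = 1/33 + c + y)
-7*E(5, (2 + 5)/(6 - 1/(-2)))*29 = -7*(1/33 + (2 + 5)/(6 - 1/(-2)) + 5)*29 = -7*(1/33 + 7/(6 - 1*(-½)) + 5)*29 = -7*(1/33 + 7/(6 + ½) + 5)*29 = -7*(1/33 + 7/(13/2) + 5)*29 = -7*(1/33 + 7*(2/13) + 5)*29 = -7*(1/33 + 14/13 + 5)*29 = -7*2620/429*29 = -18340/429*29 = -531860/429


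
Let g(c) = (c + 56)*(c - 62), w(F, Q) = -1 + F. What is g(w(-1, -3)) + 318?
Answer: -3138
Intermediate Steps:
g(c) = (-62 + c)*(56 + c) (g(c) = (56 + c)*(-62 + c) = (-62 + c)*(56 + c))
g(w(-1, -3)) + 318 = (-3472 + (-1 - 1)**2 - 6*(-1 - 1)) + 318 = (-3472 + (-2)**2 - 6*(-2)) + 318 = (-3472 + 4 + 12) + 318 = -3456 + 318 = -3138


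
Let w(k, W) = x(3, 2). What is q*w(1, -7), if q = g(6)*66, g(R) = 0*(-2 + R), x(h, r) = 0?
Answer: 0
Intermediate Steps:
g(R) = 0
w(k, W) = 0
q = 0 (q = 0*66 = 0)
q*w(1, -7) = 0*0 = 0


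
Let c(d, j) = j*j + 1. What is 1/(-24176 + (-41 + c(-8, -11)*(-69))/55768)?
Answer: -55768/1348255627 ≈ -4.1363e-5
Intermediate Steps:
c(d, j) = 1 + j² (c(d, j) = j² + 1 = 1 + j²)
1/(-24176 + (-41 + c(-8, -11)*(-69))/55768) = 1/(-24176 + (-41 + (1 + (-11)²)*(-69))/55768) = 1/(-24176 + (-41 + (1 + 121)*(-69))*(1/55768)) = 1/(-24176 + (-41 + 122*(-69))*(1/55768)) = 1/(-24176 + (-41 - 8418)*(1/55768)) = 1/(-24176 - 8459*1/55768) = 1/(-24176 - 8459/55768) = 1/(-1348255627/55768) = -55768/1348255627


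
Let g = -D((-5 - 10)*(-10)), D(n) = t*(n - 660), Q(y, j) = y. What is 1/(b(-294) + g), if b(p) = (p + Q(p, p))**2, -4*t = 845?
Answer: 2/476013 ≈ 4.2016e-6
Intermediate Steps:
t = -845/4 (t = -1/4*845 = -845/4 ≈ -211.25)
D(n) = 139425 - 845*n/4 (D(n) = -845*(n - 660)/4 = -845*(-660 + n)/4 = 139425 - 845*n/4)
b(p) = 4*p**2 (b(p) = (p + p)**2 = (2*p)**2 = 4*p**2)
g = -215475/2 (g = -(139425 - 845*(-5 - 10)*(-10)/4) = -(139425 - (-12675)*(-10)/4) = -(139425 - 845/4*150) = -(139425 - 63375/2) = -1*215475/2 = -215475/2 ≈ -1.0774e+5)
1/(b(-294) + g) = 1/(4*(-294)**2 - 215475/2) = 1/(4*86436 - 215475/2) = 1/(345744 - 215475/2) = 1/(476013/2) = 2/476013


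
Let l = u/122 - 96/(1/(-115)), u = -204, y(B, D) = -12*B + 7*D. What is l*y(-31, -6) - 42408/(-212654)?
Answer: 23626024437024/6485947 ≈ 3.6426e+6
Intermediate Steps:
l = 673338/61 (l = -204/122 - 96/(1/(-115)) = -204*1/122 - 96/(-1/115) = -102/61 - 96*(-115) = -102/61 + 11040 = 673338/61 ≈ 11038.)
l*y(-31, -6) - 42408/(-212654) = 673338*(-12*(-31) + 7*(-6))/61 - 42408/(-212654) = 673338*(372 - 42)/61 - 42408*(-1/212654) = (673338/61)*330 + 21204/106327 = 222201540/61 + 21204/106327 = 23626024437024/6485947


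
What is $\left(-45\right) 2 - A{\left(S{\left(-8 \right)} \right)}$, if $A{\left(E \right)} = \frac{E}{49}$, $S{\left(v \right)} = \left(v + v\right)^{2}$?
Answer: $- \frac{4666}{49} \approx -95.224$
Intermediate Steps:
$S{\left(v \right)} = 4 v^{2}$ ($S{\left(v \right)} = \left(2 v\right)^{2} = 4 v^{2}$)
$A{\left(E \right)} = \frac{E}{49}$ ($A{\left(E \right)} = E \frac{1}{49} = \frac{E}{49}$)
$\left(-45\right) 2 - A{\left(S{\left(-8 \right)} \right)} = \left(-45\right) 2 - \frac{4 \left(-8\right)^{2}}{49} = -90 - \frac{4 \cdot 64}{49} = -90 - \frac{1}{49} \cdot 256 = -90 - \frac{256}{49} = - \frac{4666}{49}$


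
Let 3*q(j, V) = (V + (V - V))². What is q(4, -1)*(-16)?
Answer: -16/3 ≈ -5.3333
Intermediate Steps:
q(j, V) = V²/3 (q(j, V) = (V + (V - V))²/3 = (V + 0)²/3 = V²/3)
q(4, -1)*(-16) = ((⅓)*(-1)²)*(-16) = ((⅓)*1)*(-16) = (⅓)*(-16) = -16/3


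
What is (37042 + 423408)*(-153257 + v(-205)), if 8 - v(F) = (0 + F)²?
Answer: -89913913300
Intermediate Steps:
v(F) = 8 - F² (v(F) = 8 - (0 + F)² = 8 - F²)
(37042 + 423408)*(-153257 + v(-205)) = (37042 + 423408)*(-153257 + (8 - 1*(-205)²)) = 460450*(-153257 + (8 - 1*42025)) = 460450*(-153257 + (8 - 42025)) = 460450*(-153257 - 42017) = 460450*(-195274) = -89913913300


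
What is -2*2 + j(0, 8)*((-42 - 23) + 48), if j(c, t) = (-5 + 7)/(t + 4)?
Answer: -41/6 ≈ -6.8333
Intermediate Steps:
j(c, t) = 2/(4 + t)
-2*2 + j(0, 8)*((-42 - 23) + 48) = -2*2 + (2/(4 + 8))*((-42 - 23) + 48) = -4 + (2/12)*(-65 + 48) = -4 + (2*(1/12))*(-17) = -4 + (1/6)*(-17) = -4 - 17/6 = -41/6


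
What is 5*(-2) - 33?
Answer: -43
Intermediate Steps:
5*(-2) - 33 = -10 - 33 = -43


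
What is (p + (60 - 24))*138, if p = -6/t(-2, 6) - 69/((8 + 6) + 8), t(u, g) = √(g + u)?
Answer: 45333/11 ≈ 4121.2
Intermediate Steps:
p = -135/22 (p = -6/√(6 - 2) - 69/((8 + 6) + 8) = -6/(√4) - 69/(14 + 8) = -6/2 - 69/22 = -6*½ - 69*1/22 = -3 - 69/22 = -135/22 ≈ -6.1364)
(p + (60 - 24))*138 = (-135/22 + (60 - 24))*138 = (-135/22 + 36)*138 = (657/22)*138 = 45333/11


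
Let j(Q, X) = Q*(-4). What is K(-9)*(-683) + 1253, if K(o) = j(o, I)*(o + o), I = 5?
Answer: 443837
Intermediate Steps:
j(Q, X) = -4*Q
K(o) = -8*o**2 (K(o) = (-4*o)*(o + o) = (-4*o)*(2*o) = -8*o**2)
K(-9)*(-683) + 1253 = -8*(-9)**2*(-683) + 1253 = -8*81*(-683) + 1253 = -648*(-683) + 1253 = 442584 + 1253 = 443837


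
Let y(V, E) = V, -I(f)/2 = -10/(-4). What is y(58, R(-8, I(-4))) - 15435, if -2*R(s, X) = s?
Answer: -15377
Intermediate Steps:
I(f) = -5 (I(f) = -(-4)*5/(-4) = -(-4)*5*(-¼) = -(-4)*(-5)/4 = -2*5/2 = -5)
R(s, X) = -s/2
y(58, R(-8, I(-4))) - 15435 = 58 - 15435 = -15377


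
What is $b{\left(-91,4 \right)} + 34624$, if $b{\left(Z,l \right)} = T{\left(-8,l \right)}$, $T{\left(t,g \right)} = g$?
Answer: $34628$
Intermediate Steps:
$b{\left(Z,l \right)} = l$
$b{\left(-91,4 \right)} + 34624 = 4 + 34624 = 34628$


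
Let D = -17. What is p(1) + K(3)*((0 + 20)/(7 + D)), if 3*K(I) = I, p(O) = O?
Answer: -1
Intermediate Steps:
K(I) = I/3
p(1) + K(3)*((0 + 20)/(7 + D)) = 1 + ((1/3)*3)*((0 + 20)/(7 - 17)) = 1 + 1*(20/(-10)) = 1 + 1*(20*(-1/10)) = 1 + 1*(-2) = 1 - 2 = -1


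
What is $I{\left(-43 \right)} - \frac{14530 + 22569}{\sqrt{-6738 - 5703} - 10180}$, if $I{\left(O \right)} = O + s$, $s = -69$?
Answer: $- \frac{11230554372}{103644841} + \frac{37099 i \sqrt{12441}}{103644841} \approx -108.36 + 0.039925 i$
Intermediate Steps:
$I{\left(O \right)} = -69 + O$ ($I{\left(O \right)} = O - 69 = -69 + O$)
$I{\left(-43 \right)} - \frac{14530 + 22569}{\sqrt{-6738 - 5703} - 10180} = \left(-69 - 43\right) - \frac{14530 + 22569}{\sqrt{-6738 - 5703} - 10180} = -112 - \frac{37099}{\sqrt{-12441} - 10180} = -112 - \frac{37099}{i \sqrt{12441} - 10180} = -112 - \frac{37099}{-10180 + i \sqrt{12441}}$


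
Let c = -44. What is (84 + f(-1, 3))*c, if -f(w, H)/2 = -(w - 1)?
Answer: -3520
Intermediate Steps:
f(w, H) = -2 + 2*w (f(w, H) = -(-2)*(w - 1) = -(-2)*(-1 + w) = -2*(1 - w) = -2 + 2*w)
(84 + f(-1, 3))*c = (84 + (-2 + 2*(-1)))*(-44) = (84 + (-2 - 2))*(-44) = (84 - 4)*(-44) = 80*(-44) = -3520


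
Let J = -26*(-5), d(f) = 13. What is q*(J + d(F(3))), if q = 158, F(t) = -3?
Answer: 22594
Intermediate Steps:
J = 130
q*(J + d(F(3))) = 158*(130 + 13) = 158*143 = 22594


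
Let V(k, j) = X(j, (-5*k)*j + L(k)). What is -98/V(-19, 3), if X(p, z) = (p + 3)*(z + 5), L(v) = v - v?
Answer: -49/870 ≈ -0.056322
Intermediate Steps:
L(v) = 0
X(p, z) = (3 + p)*(5 + z)
V(k, j) = 15 + 5*j - 15*j*k - 5*k*j² (V(k, j) = 15 + 3*((-5*k)*j + 0) + 5*j + j*((-5*k)*j + 0) = 15 + 3*(-5*j*k + 0) + 5*j + j*(-5*j*k + 0) = 15 + 3*(-5*j*k) + 5*j + j*(-5*j*k) = 15 - 15*j*k + 5*j - 5*k*j² = 15 + 5*j - 15*j*k - 5*k*j²)
-98/V(-19, 3) = -98/(15 + 5*3 - 15*3*(-19) - 5*(-19)*3²) = -98/(15 + 15 + 855 - 5*(-19)*9) = -98/(15 + 15 + 855 + 855) = -98/1740 = -98*1/1740 = -49/870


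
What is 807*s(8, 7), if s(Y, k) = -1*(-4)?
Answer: 3228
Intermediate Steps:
s(Y, k) = 4
807*s(8, 7) = 807*4 = 3228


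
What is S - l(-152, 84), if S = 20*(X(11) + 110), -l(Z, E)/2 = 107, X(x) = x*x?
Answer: 4834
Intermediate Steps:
X(x) = x**2
l(Z, E) = -214 (l(Z, E) = -2*107 = -214)
S = 4620 (S = 20*(11**2 + 110) = 20*(121 + 110) = 20*231 = 4620)
S - l(-152, 84) = 4620 - 1*(-214) = 4620 + 214 = 4834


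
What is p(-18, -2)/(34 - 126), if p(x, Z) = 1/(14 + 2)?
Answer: -1/1472 ≈ -0.00067935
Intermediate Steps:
p(x, Z) = 1/16
p(-18, -2)/(34 - 126) = 1/(16*(34 - 126)) = (1/16)/(-92) = (1/16)*(-1/92) = -1/1472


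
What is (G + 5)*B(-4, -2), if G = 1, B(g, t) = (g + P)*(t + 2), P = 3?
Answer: 0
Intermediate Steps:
B(g, t) = (2 + t)*(3 + g) (B(g, t) = (g + 3)*(t + 2) = (3 + g)*(2 + t) = (2 + t)*(3 + g))
(G + 5)*B(-4, -2) = (1 + 5)*(6 + 2*(-4) + 3*(-2) - 4*(-2)) = 6*(6 - 8 - 6 + 8) = 6*0 = 0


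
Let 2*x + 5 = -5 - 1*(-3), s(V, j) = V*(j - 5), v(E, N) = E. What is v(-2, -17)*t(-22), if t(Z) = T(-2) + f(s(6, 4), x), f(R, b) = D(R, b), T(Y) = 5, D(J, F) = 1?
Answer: -12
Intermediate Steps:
s(V, j) = V*(-5 + j)
x = -7/2 (x = -5/2 + (-5 - 1*(-3))/2 = -5/2 + (-5 + 3)/2 = -5/2 + (½)*(-2) = -5/2 - 1 = -7/2 ≈ -3.5000)
f(R, b) = 1
t(Z) = 6 (t(Z) = 5 + 1 = 6)
v(-2, -17)*t(-22) = -2*6 = -12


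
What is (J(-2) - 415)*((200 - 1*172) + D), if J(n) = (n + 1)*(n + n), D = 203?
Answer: -94941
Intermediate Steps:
J(n) = 2*n*(1 + n) (J(n) = (1 + n)*(2*n) = 2*n*(1 + n))
(J(-2) - 415)*((200 - 1*172) + D) = (2*(-2)*(1 - 2) - 415)*((200 - 1*172) + 203) = (2*(-2)*(-1) - 415)*((200 - 172) + 203) = (4 - 415)*(28 + 203) = -411*231 = -94941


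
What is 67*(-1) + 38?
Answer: -29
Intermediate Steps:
67*(-1) + 38 = -67 + 38 = -29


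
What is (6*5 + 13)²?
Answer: 1849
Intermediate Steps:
(6*5 + 13)² = (30 + 13)² = 43² = 1849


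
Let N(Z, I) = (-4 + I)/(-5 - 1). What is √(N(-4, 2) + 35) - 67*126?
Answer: -8442 + √318/3 ≈ -8436.1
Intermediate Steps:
N(Z, I) = ⅔ - I/6 (N(Z, I) = (-4 + I)/(-6) = (-4 + I)*(-⅙) = ⅔ - I/6)
√(N(-4, 2) + 35) - 67*126 = √((⅔ - ⅙*2) + 35) - 67*126 = √((⅔ - ⅓) + 35) - 8442 = √(⅓ + 35) - 8442 = √(106/3) - 8442 = √318/3 - 8442 = -8442 + √318/3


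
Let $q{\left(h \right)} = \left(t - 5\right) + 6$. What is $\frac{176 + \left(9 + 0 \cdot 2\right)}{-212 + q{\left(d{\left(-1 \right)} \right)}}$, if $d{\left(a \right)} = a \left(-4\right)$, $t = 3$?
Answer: $- \frac{185}{208} \approx -0.88942$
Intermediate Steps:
$d{\left(a \right)} = - 4 a$
$q{\left(h \right)} = 4$ ($q{\left(h \right)} = \left(3 - 5\right) + 6 = -2 + 6 = 4$)
$\frac{176 + \left(9 + 0 \cdot 2\right)}{-212 + q{\left(d{\left(-1 \right)} \right)}} = \frac{176 + \left(9 + 0 \cdot 2\right)}{-212 + 4} = \frac{176 + \left(9 + 0\right)}{-208} = \left(176 + 9\right) \left(- \frac{1}{208}\right) = 185 \left(- \frac{1}{208}\right) = - \frac{185}{208}$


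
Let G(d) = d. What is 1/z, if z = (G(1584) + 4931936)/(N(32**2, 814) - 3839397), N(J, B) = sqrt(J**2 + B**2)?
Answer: -3839397/4933520 + sqrt(427793)/2466760 ≈ -0.77796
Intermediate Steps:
N(J, B) = sqrt(B**2 + J**2)
z = 4933520/(-3839397 + 2*sqrt(427793)) (z = (1584 + 4931936)/(sqrt(814**2 + (32**2)**2) - 3839397) = 4933520/(sqrt(662596 + 1024**2) - 3839397) = 4933520/(sqrt(662596 + 1048576) - 3839397) = 4933520/(sqrt(1711172) - 3839397) = 4933520/(2*sqrt(427793) - 3839397) = 4933520/(-3839397 + 2*sqrt(427793)) ≈ -1.2854)
1/z = 1/(-18941741887440/14740967612437 - 9867040*sqrt(427793)/14740967612437)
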